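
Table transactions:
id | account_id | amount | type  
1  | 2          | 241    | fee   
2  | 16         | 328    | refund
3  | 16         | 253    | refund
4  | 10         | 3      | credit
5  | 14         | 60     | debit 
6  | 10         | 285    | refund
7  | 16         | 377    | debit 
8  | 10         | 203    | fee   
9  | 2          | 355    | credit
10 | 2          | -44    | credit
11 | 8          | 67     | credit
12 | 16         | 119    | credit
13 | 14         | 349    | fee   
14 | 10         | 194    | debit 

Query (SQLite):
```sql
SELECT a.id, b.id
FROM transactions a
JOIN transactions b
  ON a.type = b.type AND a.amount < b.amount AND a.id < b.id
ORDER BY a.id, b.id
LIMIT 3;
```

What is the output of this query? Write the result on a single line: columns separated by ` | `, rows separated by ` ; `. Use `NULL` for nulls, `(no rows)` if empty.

1 | 13 ; 3 | 6 ; 4 | 9

Pairs (a,b) with same type, a.amount < b.amount, a.id < b.id.
type groups: credit:{4,9,10,11,12} debit:{5,7,14} fee:{1,8,13} refund:{2,3,6}
Ordered by (a.id, b.id); first 3.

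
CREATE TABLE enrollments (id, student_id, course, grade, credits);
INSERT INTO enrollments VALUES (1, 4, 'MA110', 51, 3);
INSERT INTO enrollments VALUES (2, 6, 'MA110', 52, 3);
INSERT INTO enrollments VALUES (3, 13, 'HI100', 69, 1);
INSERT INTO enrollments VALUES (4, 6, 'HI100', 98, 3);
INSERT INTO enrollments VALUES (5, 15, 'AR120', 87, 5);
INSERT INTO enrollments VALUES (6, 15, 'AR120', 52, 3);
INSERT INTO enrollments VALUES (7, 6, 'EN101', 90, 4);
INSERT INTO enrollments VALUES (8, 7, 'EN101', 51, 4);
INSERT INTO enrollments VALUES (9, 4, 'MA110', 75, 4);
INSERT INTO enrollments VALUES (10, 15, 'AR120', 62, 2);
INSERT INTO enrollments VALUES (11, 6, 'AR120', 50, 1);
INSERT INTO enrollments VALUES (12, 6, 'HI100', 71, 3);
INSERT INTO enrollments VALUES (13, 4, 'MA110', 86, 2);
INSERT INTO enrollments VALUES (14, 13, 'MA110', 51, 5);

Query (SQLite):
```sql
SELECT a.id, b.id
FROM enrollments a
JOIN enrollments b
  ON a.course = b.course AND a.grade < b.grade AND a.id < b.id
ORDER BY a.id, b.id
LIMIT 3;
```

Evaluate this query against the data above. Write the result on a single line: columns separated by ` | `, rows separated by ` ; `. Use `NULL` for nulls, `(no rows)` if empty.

Pairs (a,b) with same course, a.grade < b.grade, a.id < b.id.
course groups: AR120:{5,6,10,11} EN101:{7,8} HI100:{3,4,12} MA110:{1,2,9,13,14}
Ordered by (a.id, b.id); first 3.

1 | 2 ; 1 | 9 ; 1 | 13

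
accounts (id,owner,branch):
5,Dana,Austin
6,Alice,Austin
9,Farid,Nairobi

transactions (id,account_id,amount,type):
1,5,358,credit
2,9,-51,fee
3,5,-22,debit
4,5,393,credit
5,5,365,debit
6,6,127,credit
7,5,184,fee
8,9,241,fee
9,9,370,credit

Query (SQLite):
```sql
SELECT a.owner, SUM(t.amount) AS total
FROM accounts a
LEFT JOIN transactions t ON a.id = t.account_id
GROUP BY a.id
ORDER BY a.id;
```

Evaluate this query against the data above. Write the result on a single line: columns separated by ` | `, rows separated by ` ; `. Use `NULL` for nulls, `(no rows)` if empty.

Dana | 1278 ; Alice | 127 ; Farid | 560

LEFT JOIN keeps every accounts row; unmatched ones get NULL for transactions columns.
Group by accounts.id and compute SUM(t.amount). SUM over an all-NULL group is NULL.
  5: ids {1, 3, 4, 5, 7} → SUM(t.amount)=1278
  6: ids {6} → SUM(t.amount)=127
  9: ids {2, 8, 9} → SUM(t.amount)=560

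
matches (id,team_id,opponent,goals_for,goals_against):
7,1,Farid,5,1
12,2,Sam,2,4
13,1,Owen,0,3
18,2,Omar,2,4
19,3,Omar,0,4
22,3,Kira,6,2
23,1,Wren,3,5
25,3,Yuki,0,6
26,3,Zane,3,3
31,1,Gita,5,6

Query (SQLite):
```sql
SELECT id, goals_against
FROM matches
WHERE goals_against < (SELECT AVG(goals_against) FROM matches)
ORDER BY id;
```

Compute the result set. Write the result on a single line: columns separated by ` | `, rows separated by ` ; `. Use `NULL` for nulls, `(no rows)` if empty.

7 | 1 ; 13 | 3 ; 22 | 2 ; 26 | 3

Scalar subquery: AVG(goals_against) over all matches rows = 3.8.
Keep rows where goals_against < that value.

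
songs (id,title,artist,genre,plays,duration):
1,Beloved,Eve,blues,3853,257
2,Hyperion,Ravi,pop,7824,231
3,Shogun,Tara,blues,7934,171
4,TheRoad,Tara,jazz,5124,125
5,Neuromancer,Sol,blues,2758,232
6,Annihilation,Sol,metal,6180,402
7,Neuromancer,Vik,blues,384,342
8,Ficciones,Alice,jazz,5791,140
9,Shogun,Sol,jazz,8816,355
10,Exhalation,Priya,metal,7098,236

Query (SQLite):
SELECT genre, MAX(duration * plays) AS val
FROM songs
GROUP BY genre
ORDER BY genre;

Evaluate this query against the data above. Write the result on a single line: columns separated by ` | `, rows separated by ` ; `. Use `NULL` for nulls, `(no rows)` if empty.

blues | 1356714 ; jazz | 3129680 ; metal | 2484360 ; pop | 1807344

For each row compute duration * plays.
Group by genre; take MAX of the expression per group.
  blues: ids {1, 3, 5, 7} → MAX(duration * plays)=1356714
  jazz: ids {4, 8, 9} → MAX(duration * plays)=3129680
  metal: ids {6, 10} → MAX(duration * plays)=2484360
  pop: ids {2} → MAX(duration * plays)=1807344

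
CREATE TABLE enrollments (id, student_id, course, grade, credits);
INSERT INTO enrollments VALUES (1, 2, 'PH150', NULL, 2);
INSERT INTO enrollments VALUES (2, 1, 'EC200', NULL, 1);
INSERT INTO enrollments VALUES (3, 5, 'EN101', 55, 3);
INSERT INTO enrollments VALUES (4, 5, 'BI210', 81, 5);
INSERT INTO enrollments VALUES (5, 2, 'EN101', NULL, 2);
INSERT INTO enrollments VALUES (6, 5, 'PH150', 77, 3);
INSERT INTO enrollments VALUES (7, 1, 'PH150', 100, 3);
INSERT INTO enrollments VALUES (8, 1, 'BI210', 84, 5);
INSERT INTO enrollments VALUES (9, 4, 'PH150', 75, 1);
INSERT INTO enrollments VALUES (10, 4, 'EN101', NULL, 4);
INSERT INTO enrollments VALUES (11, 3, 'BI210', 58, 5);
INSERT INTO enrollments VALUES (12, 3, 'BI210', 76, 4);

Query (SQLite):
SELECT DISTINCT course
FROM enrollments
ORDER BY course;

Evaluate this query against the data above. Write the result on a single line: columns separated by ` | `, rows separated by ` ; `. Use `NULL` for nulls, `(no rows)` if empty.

BI210 ; EC200 ; EN101 ; PH150

Collect distinct course values from enrollments.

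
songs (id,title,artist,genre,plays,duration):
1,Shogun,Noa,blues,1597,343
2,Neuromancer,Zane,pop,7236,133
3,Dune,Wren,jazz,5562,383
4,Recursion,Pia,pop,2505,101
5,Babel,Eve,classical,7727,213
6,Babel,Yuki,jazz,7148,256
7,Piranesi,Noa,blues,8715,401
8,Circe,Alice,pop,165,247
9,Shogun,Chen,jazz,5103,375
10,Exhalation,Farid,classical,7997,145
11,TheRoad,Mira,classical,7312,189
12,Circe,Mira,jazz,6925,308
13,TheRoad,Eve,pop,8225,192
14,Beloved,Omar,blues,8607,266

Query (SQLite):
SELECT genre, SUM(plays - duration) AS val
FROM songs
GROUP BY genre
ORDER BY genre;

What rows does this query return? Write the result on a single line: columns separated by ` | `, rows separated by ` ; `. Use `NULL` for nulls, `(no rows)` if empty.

For each row compute plays - duration.
Group by genre; take SUM of the expression per group.
  blues: ids {1, 7, 14} → SUM(plays - duration)=17909
  classical: ids {5, 10, 11} → SUM(plays - duration)=22489
  jazz: ids {3, 6, 9, 12} → SUM(plays - duration)=23416
  pop: ids {2, 4, 8, 13} → SUM(plays - duration)=17458

blues | 17909 ; classical | 22489 ; jazz | 23416 ; pop | 17458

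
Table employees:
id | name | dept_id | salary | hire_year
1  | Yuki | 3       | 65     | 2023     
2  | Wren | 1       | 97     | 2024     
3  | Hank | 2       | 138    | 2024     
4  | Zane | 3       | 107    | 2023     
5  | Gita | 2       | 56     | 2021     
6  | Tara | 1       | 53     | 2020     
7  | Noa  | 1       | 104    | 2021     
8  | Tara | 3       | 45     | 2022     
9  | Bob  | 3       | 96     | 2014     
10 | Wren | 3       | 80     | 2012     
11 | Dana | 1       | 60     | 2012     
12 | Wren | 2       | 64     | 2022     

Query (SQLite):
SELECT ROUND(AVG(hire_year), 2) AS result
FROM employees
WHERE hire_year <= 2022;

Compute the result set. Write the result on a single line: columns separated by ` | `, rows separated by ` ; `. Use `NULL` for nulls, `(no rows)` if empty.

2018

Rows where hire_year <= 2022 → hire_year values: [2021, 2020, 2021, 2022, 2014, 2012, 2012, 2022].
AVG = 16144 / 8 (rounded to 2 dp).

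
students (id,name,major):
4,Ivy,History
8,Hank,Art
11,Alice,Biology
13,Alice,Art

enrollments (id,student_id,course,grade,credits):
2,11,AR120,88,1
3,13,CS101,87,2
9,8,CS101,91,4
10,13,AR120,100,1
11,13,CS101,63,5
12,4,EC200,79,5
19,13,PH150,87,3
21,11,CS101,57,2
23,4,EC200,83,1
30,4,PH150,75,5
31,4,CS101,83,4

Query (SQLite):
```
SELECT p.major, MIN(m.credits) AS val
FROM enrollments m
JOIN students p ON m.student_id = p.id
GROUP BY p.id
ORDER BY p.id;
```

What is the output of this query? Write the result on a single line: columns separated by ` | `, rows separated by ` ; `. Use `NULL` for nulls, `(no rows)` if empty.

Join each enrollments row to its students via student_id.
Group joined rows by students.id; compute MIN(m.credits) per group.
  4: ids {12, 23, 30, 31} → MIN(m.credits)=1
  8: ids {9} → MIN(m.credits)=4
  11: ids {2, 21} → MIN(m.credits)=1
  13: ids {3, 10, 11, 19} → MIN(m.credits)=1

History | 1 ; Art | 4 ; Biology | 1 ; Art | 1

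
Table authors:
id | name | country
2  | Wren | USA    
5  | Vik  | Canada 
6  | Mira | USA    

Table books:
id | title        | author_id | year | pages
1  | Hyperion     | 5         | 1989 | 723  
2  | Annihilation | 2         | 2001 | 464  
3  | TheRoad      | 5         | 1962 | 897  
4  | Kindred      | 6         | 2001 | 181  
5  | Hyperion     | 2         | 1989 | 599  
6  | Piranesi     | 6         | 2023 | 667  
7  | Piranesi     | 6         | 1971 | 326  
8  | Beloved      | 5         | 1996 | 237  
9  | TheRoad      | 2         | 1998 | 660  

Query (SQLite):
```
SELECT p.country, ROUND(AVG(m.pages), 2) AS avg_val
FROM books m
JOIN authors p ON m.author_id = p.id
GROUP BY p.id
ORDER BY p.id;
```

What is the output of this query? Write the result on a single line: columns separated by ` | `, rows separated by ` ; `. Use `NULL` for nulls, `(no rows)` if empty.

USA | 574.33 ; Canada | 619 ; USA | 391.33

Join each books row to its authors via author_id.
Group joined rows by authors.id; compute ROUND(AVG(m.pages), 2) per group.
  2: ids {2, 5, 9} → ROUND(AVG(m.pages), 2)=574.33
  5: ids {1, 3, 8} → ROUND(AVG(m.pages), 2)=619
  6: ids {4, 6, 7} → ROUND(AVG(m.pages), 2)=391.33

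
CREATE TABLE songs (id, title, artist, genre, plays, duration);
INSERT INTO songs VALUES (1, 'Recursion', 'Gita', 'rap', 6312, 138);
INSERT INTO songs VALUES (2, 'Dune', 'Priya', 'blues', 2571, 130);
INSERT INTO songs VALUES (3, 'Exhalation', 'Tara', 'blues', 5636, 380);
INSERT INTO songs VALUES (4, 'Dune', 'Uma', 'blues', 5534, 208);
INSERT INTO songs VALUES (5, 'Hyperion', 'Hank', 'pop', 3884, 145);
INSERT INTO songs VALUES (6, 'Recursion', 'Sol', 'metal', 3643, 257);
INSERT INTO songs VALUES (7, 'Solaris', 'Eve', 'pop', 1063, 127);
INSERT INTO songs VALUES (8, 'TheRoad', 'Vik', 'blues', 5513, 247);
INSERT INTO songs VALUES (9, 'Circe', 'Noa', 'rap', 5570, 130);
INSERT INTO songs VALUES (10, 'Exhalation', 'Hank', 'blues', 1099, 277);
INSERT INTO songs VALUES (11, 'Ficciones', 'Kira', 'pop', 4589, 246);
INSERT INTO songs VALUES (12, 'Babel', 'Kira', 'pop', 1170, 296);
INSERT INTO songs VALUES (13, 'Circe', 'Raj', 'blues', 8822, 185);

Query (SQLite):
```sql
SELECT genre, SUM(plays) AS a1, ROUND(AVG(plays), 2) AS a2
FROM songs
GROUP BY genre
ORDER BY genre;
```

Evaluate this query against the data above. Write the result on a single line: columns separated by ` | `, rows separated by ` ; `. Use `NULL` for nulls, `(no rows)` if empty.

blues | 29175 | 4862.5 ; metal | 3643 | 3643 ; pop | 10706 | 2676.5 ; rap | 11882 | 5941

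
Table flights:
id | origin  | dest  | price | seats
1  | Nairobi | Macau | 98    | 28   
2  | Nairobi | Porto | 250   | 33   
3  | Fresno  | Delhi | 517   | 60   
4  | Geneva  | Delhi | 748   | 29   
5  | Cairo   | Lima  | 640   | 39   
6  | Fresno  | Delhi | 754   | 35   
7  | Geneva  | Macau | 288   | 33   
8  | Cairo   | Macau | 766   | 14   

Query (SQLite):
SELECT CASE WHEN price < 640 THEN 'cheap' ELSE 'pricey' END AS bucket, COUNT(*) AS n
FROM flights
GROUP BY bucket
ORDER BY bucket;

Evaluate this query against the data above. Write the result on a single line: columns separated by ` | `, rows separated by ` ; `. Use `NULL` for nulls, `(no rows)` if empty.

cheap | 4 ; pricey | 4

Bucket rows by price < 640 → 'cheap' else 'pricey'; count each bucket.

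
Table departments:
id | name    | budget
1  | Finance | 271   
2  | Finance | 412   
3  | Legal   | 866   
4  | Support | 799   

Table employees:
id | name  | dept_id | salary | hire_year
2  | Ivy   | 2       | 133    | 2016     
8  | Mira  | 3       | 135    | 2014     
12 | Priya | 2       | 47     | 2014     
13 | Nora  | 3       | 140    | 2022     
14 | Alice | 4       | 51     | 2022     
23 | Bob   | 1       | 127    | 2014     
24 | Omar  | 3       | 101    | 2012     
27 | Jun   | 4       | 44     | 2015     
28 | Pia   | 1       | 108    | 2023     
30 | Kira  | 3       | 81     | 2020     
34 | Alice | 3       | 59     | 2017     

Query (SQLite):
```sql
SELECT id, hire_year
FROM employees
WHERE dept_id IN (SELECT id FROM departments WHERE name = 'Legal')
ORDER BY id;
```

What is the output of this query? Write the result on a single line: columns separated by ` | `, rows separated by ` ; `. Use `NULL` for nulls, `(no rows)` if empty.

8 | 2014 ; 13 | 2022 ; 24 | 2012 ; 30 | 2020 ; 34 | 2017

Inner query: departments.id where name = 'Legal'.
Outer: keep employees rows whose dept_id is in that set.
Inner query → {3}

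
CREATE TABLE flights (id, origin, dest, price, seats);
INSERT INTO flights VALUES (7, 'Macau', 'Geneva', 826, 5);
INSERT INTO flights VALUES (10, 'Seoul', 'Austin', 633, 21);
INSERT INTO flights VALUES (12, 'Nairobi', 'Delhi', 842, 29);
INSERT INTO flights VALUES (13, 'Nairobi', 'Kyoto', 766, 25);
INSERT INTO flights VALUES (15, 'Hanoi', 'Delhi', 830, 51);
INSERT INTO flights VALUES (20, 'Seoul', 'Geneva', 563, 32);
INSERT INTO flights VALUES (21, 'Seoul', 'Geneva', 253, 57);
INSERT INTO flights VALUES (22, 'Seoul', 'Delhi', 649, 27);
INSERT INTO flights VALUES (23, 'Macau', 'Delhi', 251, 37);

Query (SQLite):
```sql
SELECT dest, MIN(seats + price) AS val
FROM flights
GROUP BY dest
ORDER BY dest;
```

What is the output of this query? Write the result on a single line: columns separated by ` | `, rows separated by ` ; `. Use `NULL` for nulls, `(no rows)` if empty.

Austin | 654 ; Delhi | 288 ; Geneva | 310 ; Kyoto | 791

For each row compute seats + price.
Group by dest; take MIN of the expression per group.
  Austin: ids {10} → MIN(seats + price)=654
  Delhi: ids {12, 15, 22, 23} → MIN(seats + price)=288
  Geneva: ids {7, 20, 21} → MIN(seats + price)=310
  Kyoto: ids {13} → MIN(seats + price)=791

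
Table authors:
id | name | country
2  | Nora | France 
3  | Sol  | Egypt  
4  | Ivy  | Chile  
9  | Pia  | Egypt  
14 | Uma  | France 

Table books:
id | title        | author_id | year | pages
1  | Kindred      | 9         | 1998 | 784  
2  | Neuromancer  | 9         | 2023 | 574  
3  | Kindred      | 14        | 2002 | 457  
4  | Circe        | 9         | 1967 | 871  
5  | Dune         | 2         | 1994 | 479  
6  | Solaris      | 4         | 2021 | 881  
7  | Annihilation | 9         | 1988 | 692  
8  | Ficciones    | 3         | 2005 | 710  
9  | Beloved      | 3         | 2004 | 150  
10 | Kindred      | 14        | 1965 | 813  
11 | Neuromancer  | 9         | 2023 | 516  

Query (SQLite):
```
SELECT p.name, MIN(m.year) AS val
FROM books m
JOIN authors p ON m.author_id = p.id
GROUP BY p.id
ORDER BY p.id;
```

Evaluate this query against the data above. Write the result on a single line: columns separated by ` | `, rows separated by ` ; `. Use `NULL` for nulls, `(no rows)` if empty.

Nora | 1994 ; Sol | 2004 ; Ivy | 2021 ; Pia | 1967 ; Uma | 1965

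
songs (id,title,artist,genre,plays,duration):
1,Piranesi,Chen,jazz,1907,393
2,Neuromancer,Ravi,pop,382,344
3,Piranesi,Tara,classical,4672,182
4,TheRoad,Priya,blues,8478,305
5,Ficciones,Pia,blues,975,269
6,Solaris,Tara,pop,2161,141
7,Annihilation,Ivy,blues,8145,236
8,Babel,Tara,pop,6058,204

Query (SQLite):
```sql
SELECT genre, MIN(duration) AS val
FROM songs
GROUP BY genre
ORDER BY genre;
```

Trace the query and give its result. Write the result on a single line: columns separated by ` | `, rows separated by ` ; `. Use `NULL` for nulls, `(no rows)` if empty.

Partition songs by genre; compute MIN(duration) within each group.
  blues: ids {4, 5, 7} → MIN(duration)=236
  classical: ids {3} → MIN(duration)=182
  jazz: ids {1} → MIN(duration)=393
  pop: ids {2, 6, 8} → MIN(duration)=141

blues | 236 ; classical | 182 ; jazz | 393 ; pop | 141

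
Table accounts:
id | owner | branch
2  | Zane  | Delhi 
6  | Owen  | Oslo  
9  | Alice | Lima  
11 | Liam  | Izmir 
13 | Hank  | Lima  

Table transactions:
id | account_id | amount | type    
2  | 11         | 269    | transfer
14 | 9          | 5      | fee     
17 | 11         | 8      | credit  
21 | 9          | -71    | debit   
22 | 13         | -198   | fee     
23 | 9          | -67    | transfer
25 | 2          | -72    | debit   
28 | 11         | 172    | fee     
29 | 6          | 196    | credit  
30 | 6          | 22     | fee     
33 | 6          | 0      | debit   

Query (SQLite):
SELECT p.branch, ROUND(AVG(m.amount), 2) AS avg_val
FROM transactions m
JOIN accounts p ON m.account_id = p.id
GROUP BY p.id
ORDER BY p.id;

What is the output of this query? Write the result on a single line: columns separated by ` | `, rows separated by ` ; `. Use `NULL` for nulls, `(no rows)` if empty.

Join each transactions row to its accounts via account_id.
Group joined rows by accounts.id; compute ROUND(AVG(m.amount), 2) per group.
  2: ids {25} → ROUND(AVG(m.amount), 2)=-72
  6: ids {29, 30, 33} → ROUND(AVG(m.amount), 2)=72.67
  9: ids {14, 21, 23} → ROUND(AVG(m.amount), 2)=-44.33
  11: ids {2, 17, 28} → ROUND(AVG(m.amount), 2)=149.67
  13: ids {22} → ROUND(AVG(m.amount), 2)=-198

Delhi | -72 ; Oslo | 72.67 ; Lima | -44.33 ; Izmir | 149.67 ; Lima | -198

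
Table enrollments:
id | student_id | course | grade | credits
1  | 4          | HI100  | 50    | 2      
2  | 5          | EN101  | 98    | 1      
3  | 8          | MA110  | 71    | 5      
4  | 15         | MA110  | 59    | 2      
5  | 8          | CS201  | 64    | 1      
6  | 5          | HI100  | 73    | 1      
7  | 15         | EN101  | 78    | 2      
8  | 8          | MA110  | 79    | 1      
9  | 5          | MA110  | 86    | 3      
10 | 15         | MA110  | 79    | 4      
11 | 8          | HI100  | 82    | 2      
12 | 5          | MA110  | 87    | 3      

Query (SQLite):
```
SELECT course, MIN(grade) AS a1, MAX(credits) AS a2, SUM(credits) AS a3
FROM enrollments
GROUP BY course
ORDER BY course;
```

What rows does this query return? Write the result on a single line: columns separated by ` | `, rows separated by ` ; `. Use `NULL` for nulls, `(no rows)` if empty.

CS201 | 64 | 1 | 1 ; EN101 | 78 | 2 | 3 ; HI100 | 50 | 2 | 5 ; MA110 | 59 | 5 | 18

Group enrollments by course.
Per group compute: MIN(grade), MAX(credits), SUM(credits).
  CS201: ids {5} → MIN(grade)=64, MAX(credits)=1, SUM(credits)=1
  EN101: ids {2, 7} → MIN(grade)=78, MAX(credits)=2, SUM(credits)=3
  HI100: ids {1, 6, 11} → MIN(grade)=50, MAX(credits)=2, SUM(credits)=5
  MA110: ids {3, 4, 8, 9, 10, 12} → MIN(grade)=59, MAX(credits)=5, SUM(credits)=18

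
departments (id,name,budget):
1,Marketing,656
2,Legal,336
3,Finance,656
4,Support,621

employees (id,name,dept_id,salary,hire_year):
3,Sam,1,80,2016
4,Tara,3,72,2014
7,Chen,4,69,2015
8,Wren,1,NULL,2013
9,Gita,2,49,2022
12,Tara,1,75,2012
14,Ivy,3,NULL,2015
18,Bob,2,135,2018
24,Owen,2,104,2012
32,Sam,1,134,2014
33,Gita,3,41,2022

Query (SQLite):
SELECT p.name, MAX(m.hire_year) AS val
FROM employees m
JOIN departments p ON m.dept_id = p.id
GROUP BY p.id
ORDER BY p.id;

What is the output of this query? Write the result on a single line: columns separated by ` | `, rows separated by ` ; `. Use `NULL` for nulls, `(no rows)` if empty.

Join each employees row to its departments via dept_id.
Group joined rows by departments.id; compute MAX(m.hire_year) per group.
  1: ids {3, 8, 12, 32} → MAX(m.hire_year)=2016
  2: ids {9, 18, 24} → MAX(m.hire_year)=2022
  3: ids {4, 14, 33} → MAX(m.hire_year)=2022
  4: ids {7} → MAX(m.hire_year)=2015

Marketing | 2016 ; Legal | 2022 ; Finance | 2022 ; Support | 2015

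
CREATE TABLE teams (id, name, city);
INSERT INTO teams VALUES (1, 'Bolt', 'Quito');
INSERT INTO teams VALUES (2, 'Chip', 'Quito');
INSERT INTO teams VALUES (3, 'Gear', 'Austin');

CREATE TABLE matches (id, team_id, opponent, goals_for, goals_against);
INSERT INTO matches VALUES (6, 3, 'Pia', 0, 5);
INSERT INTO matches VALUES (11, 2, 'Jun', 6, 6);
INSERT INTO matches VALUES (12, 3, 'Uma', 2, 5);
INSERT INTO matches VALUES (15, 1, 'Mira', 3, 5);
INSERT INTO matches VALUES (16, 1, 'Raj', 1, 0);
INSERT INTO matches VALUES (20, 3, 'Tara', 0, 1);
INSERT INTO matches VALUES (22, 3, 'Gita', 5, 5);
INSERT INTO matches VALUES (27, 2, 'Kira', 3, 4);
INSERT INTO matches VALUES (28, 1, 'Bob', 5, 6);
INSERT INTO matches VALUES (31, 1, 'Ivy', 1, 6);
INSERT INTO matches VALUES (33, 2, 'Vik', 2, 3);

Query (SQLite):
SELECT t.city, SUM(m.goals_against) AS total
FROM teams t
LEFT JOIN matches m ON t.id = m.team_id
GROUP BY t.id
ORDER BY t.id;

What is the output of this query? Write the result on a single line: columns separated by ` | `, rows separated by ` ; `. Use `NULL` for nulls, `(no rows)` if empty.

LEFT JOIN keeps every teams row; unmatched ones get NULL for matches columns.
Group by teams.id and compute SUM(m.goals_against). SUM over an all-NULL group is NULL.
  1: ids {15, 16, 28, 31} → SUM(m.goals_against)=17
  2: ids {11, 27, 33} → SUM(m.goals_against)=13
  3: ids {6, 12, 20, 22} → SUM(m.goals_against)=16

Quito | 17 ; Quito | 13 ; Austin | 16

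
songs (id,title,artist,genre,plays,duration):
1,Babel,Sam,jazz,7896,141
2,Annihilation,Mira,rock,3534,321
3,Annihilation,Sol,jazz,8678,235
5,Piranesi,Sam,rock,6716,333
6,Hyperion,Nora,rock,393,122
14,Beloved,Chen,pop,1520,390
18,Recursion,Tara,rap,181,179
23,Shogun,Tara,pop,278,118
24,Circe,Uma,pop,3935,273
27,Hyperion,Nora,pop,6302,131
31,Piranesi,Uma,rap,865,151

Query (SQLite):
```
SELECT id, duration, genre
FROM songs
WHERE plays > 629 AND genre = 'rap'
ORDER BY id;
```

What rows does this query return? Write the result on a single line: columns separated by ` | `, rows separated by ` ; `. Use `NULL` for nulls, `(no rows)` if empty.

plays > 629: ids {1, 2, 3, 5, 14, 24, 27, 31}
genre = 'rap': ids {18, 31}
Combine with AND.

31 | 151 | rap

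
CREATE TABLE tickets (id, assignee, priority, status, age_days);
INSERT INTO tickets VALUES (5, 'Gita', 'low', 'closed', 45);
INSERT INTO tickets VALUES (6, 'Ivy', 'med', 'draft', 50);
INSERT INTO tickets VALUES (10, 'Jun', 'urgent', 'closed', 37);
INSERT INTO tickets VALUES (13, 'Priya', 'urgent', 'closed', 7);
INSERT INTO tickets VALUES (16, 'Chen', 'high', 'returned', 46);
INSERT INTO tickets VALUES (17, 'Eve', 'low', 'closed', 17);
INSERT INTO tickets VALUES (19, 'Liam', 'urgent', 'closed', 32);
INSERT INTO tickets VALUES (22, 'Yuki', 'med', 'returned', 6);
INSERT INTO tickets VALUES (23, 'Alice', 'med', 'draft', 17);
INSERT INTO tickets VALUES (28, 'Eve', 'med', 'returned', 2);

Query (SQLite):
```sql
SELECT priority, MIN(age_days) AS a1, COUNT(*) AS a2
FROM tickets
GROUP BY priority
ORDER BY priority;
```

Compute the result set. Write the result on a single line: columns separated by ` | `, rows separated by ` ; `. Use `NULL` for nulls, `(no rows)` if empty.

Group tickets by priority.
Per group compute: MIN(age_days), COUNT(*).
  high: ids {16} → MIN(age_days)=46, COUNT(*)=1
  low: ids {5, 17} → MIN(age_days)=17, COUNT(*)=2
  med: ids {6, 22, 23, 28} → MIN(age_days)=2, COUNT(*)=4
  urgent: ids {10, 13, 19} → MIN(age_days)=7, COUNT(*)=3

high | 46 | 1 ; low | 17 | 2 ; med | 2 | 4 ; urgent | 7 | 3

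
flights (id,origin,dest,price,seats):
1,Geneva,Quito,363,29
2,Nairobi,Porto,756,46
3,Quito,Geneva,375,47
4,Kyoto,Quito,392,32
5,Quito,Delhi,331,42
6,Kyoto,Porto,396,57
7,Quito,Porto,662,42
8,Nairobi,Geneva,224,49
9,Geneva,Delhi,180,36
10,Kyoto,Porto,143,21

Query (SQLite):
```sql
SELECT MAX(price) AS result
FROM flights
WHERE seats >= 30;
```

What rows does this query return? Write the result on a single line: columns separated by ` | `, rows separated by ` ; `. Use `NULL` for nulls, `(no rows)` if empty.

756

Rows where seats >= 30 → price values: [756, 375, 392, 331, 396, 662, 224, 180].
MAX of non-NULL values = 756.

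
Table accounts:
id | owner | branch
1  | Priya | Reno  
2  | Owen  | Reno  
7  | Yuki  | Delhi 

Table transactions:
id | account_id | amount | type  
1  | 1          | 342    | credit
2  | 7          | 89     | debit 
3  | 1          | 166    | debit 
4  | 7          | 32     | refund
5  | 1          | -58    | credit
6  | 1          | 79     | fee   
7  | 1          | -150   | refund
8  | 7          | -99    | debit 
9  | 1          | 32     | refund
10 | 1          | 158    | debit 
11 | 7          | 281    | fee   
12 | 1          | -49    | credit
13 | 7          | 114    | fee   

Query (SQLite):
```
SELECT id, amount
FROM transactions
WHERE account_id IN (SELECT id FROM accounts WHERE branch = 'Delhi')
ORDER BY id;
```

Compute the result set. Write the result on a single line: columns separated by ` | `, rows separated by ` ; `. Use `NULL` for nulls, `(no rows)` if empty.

2 | 89 ; 4 | 32 ; 8 | -99 ; 11 | 281 ; 13 | 114

Inner query: accounts.id where branch = 'Delhi'.
Outer: keep transactions rows whose account_id is in that set.
Inner query → {7}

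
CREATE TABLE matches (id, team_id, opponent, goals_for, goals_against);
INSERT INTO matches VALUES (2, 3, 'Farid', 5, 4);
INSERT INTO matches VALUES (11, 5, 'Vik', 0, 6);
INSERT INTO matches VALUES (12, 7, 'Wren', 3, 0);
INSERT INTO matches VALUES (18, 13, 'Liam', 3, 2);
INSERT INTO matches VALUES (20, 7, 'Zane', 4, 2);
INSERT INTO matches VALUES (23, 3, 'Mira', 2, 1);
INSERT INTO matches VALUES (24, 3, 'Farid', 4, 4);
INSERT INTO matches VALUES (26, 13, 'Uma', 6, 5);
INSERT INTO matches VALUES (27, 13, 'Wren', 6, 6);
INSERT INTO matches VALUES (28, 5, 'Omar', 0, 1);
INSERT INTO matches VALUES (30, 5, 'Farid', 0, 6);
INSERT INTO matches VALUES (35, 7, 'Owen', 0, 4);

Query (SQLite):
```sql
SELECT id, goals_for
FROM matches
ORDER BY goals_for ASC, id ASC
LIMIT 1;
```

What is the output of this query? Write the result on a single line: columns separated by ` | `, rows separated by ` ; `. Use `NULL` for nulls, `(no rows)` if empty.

11 | 0

Sort by goals_for asc, tiebreak id asc: (0, id=11), (0, id=28), (0, id=30), (0, id=35) …. Take first 1.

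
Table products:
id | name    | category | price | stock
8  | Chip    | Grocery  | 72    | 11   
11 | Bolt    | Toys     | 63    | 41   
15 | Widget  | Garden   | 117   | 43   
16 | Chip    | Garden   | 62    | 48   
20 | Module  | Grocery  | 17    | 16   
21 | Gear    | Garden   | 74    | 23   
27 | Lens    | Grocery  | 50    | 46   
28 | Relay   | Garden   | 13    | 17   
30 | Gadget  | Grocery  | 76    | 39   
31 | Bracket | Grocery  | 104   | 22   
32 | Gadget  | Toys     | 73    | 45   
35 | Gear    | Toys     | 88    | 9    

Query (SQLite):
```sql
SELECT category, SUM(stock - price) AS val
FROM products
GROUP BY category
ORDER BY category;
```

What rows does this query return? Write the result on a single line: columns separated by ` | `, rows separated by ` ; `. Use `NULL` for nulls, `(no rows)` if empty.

For each row compute stock - price.
Group by category; take SUM of the expression per group.
  Garden: ids {15, 16, 21, 28} → SUM(stock - price)=-135
  Grocery: ids {8, 20, 27, 30, 31} → SUM(stock - price)=-185
  Toys: ids {11, 32, 35} → SUM(stock - price)=-129

Garden | -135 ; Grocery | -185 ; Toys | -129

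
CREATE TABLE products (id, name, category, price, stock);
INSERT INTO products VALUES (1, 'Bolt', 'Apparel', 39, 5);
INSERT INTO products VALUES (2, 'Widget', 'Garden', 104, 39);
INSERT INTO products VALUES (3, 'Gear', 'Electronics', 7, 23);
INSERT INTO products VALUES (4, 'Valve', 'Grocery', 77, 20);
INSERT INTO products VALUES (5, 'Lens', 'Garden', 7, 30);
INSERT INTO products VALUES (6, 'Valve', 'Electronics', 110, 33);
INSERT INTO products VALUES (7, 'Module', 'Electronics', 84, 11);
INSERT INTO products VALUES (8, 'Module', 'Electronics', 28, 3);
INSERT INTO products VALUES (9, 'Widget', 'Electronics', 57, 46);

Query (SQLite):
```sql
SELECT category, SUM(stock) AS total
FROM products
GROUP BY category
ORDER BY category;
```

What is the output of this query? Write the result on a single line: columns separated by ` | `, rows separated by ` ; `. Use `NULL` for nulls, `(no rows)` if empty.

Apparel | 5 ; Electronics | 116 ; Garden | 69 ; Grocery | 20

Partition products by category; compute SUM(stock) within each group.
  Apparel: ids {1} → SUM(stock)=5
  Electronics: ids {3, 6, 7, 8, 9} → SUM(stock)=116
  Garden: ids {2, 5} → SUM(stock)=69
  Grocery: ids {4} → SUM(stock)=20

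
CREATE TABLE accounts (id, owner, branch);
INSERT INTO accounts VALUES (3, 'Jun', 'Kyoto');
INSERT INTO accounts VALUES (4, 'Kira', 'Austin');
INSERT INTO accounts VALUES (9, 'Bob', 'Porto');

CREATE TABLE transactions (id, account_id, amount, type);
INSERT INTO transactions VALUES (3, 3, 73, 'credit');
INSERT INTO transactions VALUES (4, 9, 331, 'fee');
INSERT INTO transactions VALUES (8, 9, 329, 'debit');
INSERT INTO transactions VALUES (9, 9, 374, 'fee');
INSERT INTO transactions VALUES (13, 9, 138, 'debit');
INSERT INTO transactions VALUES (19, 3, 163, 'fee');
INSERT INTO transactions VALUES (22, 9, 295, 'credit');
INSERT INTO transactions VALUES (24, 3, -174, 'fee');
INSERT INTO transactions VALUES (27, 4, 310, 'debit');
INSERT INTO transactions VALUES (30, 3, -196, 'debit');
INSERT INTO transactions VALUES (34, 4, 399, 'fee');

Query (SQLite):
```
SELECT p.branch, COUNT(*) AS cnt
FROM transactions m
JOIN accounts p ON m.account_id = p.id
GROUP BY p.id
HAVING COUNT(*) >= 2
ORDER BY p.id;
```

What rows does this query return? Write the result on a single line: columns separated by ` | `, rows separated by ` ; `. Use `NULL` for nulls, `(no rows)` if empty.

Kyoto | 4 ; Austin | 2 ; Porto | 5

Join each transactions row to its accounts via account_id.
Group joined rows by accounts.id; compute COUNT(*) per group.
HAVING: keep groups with count ≥ 2.
  3: ids {3, 19, 24, 30} → COUNT(*)=4
  4: ids {27, 34} → COUNT(*)=2
  9: ids {4, 8, 9, 13, 22} → COUNT(*)=5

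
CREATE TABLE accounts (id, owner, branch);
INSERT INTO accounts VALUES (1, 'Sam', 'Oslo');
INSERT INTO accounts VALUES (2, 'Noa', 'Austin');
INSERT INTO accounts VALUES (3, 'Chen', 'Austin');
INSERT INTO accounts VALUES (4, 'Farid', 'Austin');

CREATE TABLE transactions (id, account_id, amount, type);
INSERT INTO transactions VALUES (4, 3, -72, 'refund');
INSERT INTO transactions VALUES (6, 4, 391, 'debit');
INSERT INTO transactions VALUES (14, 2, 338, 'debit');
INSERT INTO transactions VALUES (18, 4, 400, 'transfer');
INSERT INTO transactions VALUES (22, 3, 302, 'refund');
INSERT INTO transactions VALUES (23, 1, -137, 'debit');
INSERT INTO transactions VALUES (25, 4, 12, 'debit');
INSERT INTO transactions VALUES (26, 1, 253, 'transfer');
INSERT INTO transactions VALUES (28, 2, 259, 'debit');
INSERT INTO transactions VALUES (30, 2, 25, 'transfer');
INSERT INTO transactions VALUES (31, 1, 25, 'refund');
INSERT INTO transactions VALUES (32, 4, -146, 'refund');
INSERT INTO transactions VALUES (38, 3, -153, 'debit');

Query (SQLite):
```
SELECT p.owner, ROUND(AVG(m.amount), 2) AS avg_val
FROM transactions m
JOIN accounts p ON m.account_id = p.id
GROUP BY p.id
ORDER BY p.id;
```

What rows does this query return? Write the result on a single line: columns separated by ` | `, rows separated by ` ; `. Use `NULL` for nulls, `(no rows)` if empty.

Join each transactions row to its accounts via account_id.
Group joined rows by accounts.id; compute ROUND(AVG(m.amount), 2) per group.
  1: ids {23, 26, 31} → ROUND(AVG(m.amount), 2)=47
  2: ids {14, 28, 30} → ROUND(AVG(m.amount), 2)=207.33
  3: ids {4, 22, 38} → ROUND(AVG(m.amount), 2)=25.67
  4: ids {6, 18, 25, 32} → ROUND(AVG(m.amount), 2)=164.25

Sam | 47 ; Noa | 207.33 ; Chen | 25.67 ; Farid | 164.25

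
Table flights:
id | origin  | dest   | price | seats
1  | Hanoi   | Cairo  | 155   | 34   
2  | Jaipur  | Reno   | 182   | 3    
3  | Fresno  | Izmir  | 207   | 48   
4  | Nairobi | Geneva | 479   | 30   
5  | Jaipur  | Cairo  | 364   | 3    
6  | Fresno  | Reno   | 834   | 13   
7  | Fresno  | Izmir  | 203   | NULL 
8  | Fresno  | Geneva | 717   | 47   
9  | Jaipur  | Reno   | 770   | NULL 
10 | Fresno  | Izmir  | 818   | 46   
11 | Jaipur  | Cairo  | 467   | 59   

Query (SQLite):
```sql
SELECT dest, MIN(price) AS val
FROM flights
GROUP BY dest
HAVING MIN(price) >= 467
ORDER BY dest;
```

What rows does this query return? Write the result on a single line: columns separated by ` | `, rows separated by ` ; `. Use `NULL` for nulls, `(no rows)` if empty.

Geneva | 479

Partition flights by dest; compute MIN(price) within each group.
HAVING: keep groups where MIN(price) >= 467.
  Cairo: ids {1, 5, 11} → MIN(price)=155
  Geneva: ids {4, 8} → MIN(price)=479
  Izmir: ids {3, 7, 10} → MIN(price)=203
  Reno: ids {2, 6, 9} → MIN(price)=182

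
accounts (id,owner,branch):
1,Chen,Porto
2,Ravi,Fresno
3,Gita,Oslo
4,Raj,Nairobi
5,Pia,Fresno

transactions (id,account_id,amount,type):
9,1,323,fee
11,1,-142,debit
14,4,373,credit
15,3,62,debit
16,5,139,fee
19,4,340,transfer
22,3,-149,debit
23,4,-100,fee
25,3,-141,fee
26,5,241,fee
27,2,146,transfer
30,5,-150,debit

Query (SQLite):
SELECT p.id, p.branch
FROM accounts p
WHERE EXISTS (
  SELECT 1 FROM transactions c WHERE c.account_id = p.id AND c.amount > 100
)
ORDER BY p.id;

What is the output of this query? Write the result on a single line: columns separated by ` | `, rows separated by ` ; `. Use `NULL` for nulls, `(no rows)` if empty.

1 | Porto ; 2 | Fresno ; 4 | Nairobi ; 5 | Fresno

For each accounts row, check whether any transactions with matching account_id has amount > 100.
Keep rows where that is true.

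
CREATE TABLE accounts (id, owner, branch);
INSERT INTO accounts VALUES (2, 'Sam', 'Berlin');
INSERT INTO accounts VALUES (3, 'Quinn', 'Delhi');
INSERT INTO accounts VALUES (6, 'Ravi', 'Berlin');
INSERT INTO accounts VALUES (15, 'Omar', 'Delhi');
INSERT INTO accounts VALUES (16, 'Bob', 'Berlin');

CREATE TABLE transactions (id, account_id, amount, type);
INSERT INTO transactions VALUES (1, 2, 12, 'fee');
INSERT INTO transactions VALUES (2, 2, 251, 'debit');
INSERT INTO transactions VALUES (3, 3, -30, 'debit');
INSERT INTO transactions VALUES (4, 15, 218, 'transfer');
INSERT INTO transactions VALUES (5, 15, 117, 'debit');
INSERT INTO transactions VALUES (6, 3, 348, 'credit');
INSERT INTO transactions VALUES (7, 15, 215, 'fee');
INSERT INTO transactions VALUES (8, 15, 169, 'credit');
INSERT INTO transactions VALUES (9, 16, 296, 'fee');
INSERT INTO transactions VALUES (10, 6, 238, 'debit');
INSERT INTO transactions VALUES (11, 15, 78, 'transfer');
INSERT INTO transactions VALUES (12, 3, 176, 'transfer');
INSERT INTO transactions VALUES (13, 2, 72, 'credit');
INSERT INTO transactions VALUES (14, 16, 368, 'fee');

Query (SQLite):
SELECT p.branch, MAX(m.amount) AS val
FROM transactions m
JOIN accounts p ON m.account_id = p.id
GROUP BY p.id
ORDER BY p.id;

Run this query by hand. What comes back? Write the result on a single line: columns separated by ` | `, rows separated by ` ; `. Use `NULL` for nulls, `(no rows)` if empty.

Berlin | 251 ; Delhi | 348 ; Berlin | 238 ; Delhi | 218 ; Berlin | 368

Join each transactions row to its accounts via account_id.
Group joined rows by accounts.id; compute MAX(m.amount) per group.
  2: ids {1, 2, 13} → MAX(m.amount)=251
  3: ids {3, 6, 12} → MAX(m.amount)=348
  6: ids {10} → MAX(m.amount)=238
  15: ids {4, 5, 7, 8, 11} → MAX(m.amount)=218
  16: ids {9, 14} → MAX(m.amount)=368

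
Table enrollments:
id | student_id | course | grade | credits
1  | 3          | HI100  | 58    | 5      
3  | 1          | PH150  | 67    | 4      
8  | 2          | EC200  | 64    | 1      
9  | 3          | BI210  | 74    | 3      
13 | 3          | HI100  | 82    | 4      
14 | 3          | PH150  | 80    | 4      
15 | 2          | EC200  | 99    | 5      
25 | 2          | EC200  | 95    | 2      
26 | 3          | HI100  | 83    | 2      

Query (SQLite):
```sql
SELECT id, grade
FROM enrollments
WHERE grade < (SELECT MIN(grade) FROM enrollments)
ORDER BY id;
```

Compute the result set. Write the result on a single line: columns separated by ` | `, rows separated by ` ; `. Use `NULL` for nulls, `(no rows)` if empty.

(no rows)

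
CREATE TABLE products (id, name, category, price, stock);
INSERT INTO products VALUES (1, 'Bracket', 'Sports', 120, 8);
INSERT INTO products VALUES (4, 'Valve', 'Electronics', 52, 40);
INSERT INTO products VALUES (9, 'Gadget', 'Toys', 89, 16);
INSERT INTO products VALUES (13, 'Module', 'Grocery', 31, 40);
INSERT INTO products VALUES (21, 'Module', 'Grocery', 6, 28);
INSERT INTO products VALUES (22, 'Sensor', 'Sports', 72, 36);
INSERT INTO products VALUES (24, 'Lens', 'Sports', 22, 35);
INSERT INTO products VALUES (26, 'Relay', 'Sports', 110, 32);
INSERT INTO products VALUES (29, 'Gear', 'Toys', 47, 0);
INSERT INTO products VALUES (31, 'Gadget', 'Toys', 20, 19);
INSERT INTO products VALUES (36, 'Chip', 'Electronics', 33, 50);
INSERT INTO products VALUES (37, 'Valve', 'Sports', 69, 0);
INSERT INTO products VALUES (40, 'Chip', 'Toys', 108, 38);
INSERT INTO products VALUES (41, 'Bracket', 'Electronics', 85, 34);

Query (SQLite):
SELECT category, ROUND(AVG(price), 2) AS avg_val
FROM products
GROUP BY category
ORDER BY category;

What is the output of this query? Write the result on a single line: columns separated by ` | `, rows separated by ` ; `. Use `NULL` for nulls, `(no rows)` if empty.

Partition products by category; compute ROUND(AVG(price), 2) within each group.
  Electronics: ids {4, 36, 41} → ROUND(AVG(price), 2)=56.67
  Grocery: ids {13, 21} → ROUND(AVG(price), 2)=18.5
  Sports: ids {1, 22, 24, 26, 37} → ROUND(AVG(price), 2)=78.6
  Toys: ids {9, 29, 31, 40} → ROUND(AVG(price), 2)=66

Electronics | 56.67 ; Grocery | 18.5 ; Sports | 78.6 ; Toys | 66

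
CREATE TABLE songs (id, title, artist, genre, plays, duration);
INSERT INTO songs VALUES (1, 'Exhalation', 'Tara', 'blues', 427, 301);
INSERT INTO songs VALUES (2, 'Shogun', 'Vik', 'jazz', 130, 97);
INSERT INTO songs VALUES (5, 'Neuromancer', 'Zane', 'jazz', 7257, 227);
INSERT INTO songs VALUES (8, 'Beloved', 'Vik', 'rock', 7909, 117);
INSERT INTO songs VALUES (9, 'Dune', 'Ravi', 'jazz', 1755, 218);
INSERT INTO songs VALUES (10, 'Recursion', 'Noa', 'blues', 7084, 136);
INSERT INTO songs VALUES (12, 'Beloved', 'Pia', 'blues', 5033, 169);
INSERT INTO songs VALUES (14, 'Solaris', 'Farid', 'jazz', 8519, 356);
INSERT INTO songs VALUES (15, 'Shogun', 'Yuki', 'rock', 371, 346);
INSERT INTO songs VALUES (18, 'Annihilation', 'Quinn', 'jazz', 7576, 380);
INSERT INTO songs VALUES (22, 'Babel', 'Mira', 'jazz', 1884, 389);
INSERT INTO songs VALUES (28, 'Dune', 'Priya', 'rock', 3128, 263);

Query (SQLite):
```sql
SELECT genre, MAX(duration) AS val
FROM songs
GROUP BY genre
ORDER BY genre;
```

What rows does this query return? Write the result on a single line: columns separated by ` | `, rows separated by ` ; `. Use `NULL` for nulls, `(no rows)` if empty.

Partition songs by genre; compute MAX(duration) within each group.
  blues: ids {1, 10, 12} → MAX(duration)=301
  jazz: ids {2, 5, 9, 14, 18, 22} → MAX(duration)=389
  rock: ids {8, 15, 28} → MAX(duration)=346

blues | 301 ; jazz | 389 ; rock | 346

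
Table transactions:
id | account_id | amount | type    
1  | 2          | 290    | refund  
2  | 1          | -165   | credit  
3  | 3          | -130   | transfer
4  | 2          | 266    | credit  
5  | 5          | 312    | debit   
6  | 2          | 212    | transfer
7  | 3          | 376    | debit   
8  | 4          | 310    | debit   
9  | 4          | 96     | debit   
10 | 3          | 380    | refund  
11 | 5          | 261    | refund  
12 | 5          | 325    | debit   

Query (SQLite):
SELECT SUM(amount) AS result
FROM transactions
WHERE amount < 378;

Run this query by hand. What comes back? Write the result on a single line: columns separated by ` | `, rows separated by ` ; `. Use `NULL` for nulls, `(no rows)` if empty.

2153

Rows where amount < 378 → amount values: [290, -165, -130, 266, 312, 212, 376, 310, 96, 261, 325].
SUM of non-NULL values = 2153.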